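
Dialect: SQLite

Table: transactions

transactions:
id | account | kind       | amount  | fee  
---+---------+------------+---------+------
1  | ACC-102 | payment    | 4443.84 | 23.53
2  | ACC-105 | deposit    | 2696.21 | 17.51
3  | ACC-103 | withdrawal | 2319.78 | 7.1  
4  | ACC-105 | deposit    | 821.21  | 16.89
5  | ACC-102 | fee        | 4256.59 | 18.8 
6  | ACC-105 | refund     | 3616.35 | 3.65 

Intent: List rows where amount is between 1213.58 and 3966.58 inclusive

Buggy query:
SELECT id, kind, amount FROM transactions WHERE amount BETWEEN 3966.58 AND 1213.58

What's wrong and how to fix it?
Bug: BETWEEN expects the lower bound first; with 3966.58 AND 1213.58 the range is empty

Fix: Swap the bounds so the smaller value comes first

Corrected query:
SELECT id, kind, amount FROM transactions WHERE amount BETWEEN 1213.58 AND 3966.58

Result:
id | kind       | amount 
---+------------+--------
2  | deposit    | 2696.21
3  | withdrawal | 2319.78
6  | refund     | 3616.35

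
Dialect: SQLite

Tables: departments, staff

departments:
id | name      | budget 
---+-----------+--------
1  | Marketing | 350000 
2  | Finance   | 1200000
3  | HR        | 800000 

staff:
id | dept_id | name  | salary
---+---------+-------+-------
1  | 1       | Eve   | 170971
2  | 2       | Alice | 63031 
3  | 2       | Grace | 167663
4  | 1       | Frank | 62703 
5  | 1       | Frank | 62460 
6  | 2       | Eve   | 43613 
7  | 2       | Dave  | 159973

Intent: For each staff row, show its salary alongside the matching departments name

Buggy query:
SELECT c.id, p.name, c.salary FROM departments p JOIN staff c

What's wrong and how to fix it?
Bug: Missing join condition: each staff row is matched to all departments rows instead of just its own

Fix: Add ON c.dept_id = p.id to the JOIN

Corrected query:
SELECT c.id, p.name, c.salary FROM departments p JOIN staff c ON c.dept_id = p.id

Result:
id | name      | salary
---+-----------+-------
1  | Marketing | 170971
2  | Finance   | 63031 
3  | Finance   | 167663
4  | Marketing | 62703 
5  | Marketing | 62460 
6  | Finance   | 43613 
7  | Finance   | 159973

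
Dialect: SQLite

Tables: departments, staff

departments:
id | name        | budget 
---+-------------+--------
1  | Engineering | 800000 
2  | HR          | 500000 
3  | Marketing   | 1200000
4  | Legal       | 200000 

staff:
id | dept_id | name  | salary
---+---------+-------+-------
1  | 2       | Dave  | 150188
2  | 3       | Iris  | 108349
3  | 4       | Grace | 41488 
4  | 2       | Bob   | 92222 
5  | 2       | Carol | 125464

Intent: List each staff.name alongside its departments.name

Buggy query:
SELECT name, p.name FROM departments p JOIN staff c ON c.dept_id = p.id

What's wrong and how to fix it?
Bug: 'name' exists in both joined tables, so the database can't tell which one is meant

Fix: Qualify the column with its table alias (c.name)

Corrected query:
SELECT c.name, p.name FROM departments p JOIN staff c ON c.dept_id = p.id

Result:
name  | name     
------+----------
Dave  | HR       
Iris  | Marketing
Grace | Legal    
Bob   | HR       
Carol | HR       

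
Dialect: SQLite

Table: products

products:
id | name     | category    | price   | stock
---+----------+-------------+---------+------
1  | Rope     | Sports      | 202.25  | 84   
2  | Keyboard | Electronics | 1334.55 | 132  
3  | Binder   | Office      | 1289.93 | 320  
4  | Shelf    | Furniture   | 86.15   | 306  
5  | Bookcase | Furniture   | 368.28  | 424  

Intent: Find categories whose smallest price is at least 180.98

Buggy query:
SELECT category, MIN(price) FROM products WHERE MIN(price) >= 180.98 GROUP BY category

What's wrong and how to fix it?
Bug: MIN() in WHERE is a misuse of aggregate

Fix: Replace WHERE with HAVING after the GROUP BY

Corrected query:
SELECT category, MIN(price) FROM products GROUP BY category HAVING MIN(price) >= 180.98

Result:
category    | MIN(price)
------------+-----------
Electronics | 1334.55   
Office      | 1289.93   
Sports      | 202.25    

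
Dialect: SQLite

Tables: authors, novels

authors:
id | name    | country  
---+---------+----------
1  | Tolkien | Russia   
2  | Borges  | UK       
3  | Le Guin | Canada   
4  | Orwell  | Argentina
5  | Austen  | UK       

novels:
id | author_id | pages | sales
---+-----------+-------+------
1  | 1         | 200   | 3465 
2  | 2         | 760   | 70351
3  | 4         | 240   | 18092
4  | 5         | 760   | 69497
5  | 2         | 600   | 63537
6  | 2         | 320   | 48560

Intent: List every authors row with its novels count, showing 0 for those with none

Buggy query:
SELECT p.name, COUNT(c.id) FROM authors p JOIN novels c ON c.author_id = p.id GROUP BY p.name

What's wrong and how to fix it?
Bug: INNER JOIN drops authors rows that have no matching novels rows

Fix: Use LEFT JOIN so parents without children still appear (COUNT(c.id) gives 0)

Corrected query:
SELECT p.name, COUNT(c.id) FROM authors p LEFT JOIN novels c ON c.author_id = p.id GROUP BY p.name

Result:
name    | COUNT(c.id)
--------+------------
Austen  | 1          
Borges  | 3          
Le Guin | 0          
Orwell  | 1          
Tolkien | 1          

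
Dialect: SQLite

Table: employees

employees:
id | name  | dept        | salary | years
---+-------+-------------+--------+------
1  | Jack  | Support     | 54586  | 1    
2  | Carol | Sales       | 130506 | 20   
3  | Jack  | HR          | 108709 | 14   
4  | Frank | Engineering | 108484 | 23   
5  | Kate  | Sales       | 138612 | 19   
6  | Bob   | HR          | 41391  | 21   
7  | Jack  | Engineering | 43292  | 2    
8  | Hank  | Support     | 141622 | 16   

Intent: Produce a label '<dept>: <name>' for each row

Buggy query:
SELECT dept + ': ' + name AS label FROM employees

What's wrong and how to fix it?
Bug: SQLite uses || for string concatenation; + coerces text to numbers (yielding 0)

Fix: Use the || operator for string concatenation

Corrected query:
SELECT dept || ': ' || name AS label FROM employees

Result:
label             
------------------
Support: Jack     
Sales: Carol      
HR: Jack          
Engineering: Frank
Sales: Kate       
HR: Bob           
Engineering: Jack 
Support: Hank     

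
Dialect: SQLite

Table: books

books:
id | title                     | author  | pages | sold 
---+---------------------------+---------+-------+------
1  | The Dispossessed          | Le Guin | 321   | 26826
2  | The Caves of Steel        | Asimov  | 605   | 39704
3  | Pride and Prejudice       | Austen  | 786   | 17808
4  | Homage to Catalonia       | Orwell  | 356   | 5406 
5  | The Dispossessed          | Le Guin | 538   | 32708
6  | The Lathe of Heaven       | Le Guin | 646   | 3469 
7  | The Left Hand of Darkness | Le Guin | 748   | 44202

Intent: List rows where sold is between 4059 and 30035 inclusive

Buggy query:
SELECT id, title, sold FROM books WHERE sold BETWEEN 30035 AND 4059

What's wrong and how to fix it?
Bug: The bounds are reversed; BETWEEN a AND b requires a <= b to match anything

Fix: Write BETWEEN 4059 AND 30035

Corrected query:
SELECT id, title, sold FROM books WHERE sold BETWEEN 4059 AND 30035

Result:
id | title               | sold 
---+---------------------+------
1  | The Dispossessed    | 26826
3  | Pride and Prejudice | 17808
4  | Homage to Catalonia | 5406 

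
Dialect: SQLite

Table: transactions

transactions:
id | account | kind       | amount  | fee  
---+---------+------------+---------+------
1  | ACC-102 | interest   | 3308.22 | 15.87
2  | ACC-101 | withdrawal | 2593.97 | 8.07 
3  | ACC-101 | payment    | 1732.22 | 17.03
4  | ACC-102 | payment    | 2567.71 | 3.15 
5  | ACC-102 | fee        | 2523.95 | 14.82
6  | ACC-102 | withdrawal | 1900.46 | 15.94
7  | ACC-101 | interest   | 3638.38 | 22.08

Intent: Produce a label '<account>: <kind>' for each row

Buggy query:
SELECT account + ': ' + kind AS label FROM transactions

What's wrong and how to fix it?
Bug: '+' is numeric addition; on text columns SQLite converts them to 0 instead of concatenating

Fix: Replace + with || to concatenate text

Corrected query:
SELECT account || ': ' || kind AS label FROM transactions

Result:
label              
-------------------
ACC-102: interest  
ACC-101: withdrawal
ACC-101: payment   
ACC-102: payment   
ACC-102: fee       
ACC-102: withdrawal
ACC-101: interest  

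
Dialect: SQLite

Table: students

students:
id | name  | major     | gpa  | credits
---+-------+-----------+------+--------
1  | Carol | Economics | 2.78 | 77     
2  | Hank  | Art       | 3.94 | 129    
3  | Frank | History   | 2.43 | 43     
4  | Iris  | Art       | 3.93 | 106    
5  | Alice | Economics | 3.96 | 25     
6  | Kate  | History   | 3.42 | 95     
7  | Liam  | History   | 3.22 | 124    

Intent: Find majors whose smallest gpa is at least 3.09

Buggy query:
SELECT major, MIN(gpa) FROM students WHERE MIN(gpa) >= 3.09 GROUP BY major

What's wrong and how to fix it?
Bug: MIN() in WHERE is a misuse of aggregate

Fix: Use HAVING for the per-group MIN condition

Corrected query:
SELECT major, MIN(gpa) FROM students GROUP BY major HAVING MIN(gpa) >= 3.09

Result:
major | MIN(gpa)
------+---------
Art   | 3.93    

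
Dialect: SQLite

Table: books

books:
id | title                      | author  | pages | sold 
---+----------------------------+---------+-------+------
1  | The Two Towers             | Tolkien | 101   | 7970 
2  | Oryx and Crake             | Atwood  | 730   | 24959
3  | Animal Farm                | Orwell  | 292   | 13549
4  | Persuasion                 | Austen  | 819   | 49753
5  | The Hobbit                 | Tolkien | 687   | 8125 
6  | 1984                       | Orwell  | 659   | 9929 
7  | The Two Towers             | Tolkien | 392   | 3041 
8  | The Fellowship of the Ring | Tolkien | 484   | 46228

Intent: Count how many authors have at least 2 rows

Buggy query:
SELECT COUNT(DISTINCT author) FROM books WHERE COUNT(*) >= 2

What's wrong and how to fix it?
Bug: COUNT(*) cannot appear in WHERE; the per-group count doesn't exist yet

Fix: Use a subquery that GROUPs and filters with HAVING, then count its rows

Corrected query:
SELECT COUNT(*) FROM (SELECT author FROM books GROUP BY author HAVING COUNT(*) >= 2)

Result:
COUNT(*)
--------
2       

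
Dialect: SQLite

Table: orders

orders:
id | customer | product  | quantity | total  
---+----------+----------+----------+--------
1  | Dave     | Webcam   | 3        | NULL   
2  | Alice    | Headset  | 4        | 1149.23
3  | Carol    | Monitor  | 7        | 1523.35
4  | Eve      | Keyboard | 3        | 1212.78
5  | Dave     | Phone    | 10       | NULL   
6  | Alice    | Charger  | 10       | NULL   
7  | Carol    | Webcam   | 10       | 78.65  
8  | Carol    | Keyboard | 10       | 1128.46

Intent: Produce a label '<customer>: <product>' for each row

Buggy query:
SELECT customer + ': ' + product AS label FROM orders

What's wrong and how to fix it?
Bug: SQLite uses || for string concatenation; + coerces text to numbers (yielding 0)

Fix: Use the || operator for string concatenation

Corrected query:
SELECT customer || ': ' || product AS label FROM orders

Result:
label          
---------------
Dave: Webcam   
Alice: Headset 
Carol: Monitor 
Eve: Keyboard  
Dave: Phone    
Alice: Charger 
Carol: Webcam  
Carol: Keyboard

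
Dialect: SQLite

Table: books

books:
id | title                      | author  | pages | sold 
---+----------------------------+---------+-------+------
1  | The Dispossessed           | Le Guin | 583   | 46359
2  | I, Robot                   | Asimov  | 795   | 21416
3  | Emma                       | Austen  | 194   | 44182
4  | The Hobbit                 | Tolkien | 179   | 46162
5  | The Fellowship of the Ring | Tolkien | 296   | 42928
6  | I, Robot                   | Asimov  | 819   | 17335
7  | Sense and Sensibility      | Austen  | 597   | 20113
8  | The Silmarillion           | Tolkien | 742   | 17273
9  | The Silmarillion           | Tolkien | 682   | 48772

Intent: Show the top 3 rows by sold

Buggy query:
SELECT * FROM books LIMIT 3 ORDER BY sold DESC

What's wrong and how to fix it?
Bug: LIMIT must come after ORDER BY

Fix: Sort with ORDER BY, then apply LIMIT

Corrected query:
SELECT * FROM books ORDER BY sold DESC LIMIT 3

Result:
id | title            | author  | pages | sold 
---+------------------+---------+-------+------
9  | The Silmarillion | Tolkien | 682   | 48772
1  | The Dispossessed | Le Guin | 583   | 46359
4  | The Hobbit       | Tolkien | 179   | 46162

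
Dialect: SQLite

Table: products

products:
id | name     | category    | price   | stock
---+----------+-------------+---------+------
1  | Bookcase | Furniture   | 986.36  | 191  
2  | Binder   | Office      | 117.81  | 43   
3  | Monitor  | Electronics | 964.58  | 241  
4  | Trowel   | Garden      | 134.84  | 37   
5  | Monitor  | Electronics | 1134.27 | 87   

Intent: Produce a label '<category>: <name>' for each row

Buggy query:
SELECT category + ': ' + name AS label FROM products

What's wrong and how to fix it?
Bug: SQLite uses || for string concatenation; + coerces text to numbers (yielding 0)

Fix: Replace + with || to concatenate text

Corrected query:
SELECT category || ': ' || name AS label FROM products

Result:
label               
--------------------
Furniture: Bookcase 
Office: Binder      
Electronics: Monitor
Garden: Trowel      
Electronics: Monitor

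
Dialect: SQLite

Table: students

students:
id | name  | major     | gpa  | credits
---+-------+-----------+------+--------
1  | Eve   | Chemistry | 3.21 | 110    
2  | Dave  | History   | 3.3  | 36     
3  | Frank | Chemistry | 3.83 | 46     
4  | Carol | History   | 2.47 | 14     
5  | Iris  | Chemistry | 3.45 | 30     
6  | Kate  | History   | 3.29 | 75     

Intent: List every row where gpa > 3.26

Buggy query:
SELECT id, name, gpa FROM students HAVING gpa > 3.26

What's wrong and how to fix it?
Bug: HAVING filters the output of aggregation, but this query has no GROUP BY and no aggregate functions, so SQLite rejects it (HAVING clause on a non-aggregate query); the condition here is per row

Fix: Use WHERE for row-level filtering

Corrected query:
SELECT id, name, gpa FROM students WHERE gpa > 3.26

Result:
id | name  | gpa 
---+-------+-----
2  | Dave  | 3.3 
3  | Frank | 3.83
5  | Iris  | 3.45
6  | Kate  | 3.29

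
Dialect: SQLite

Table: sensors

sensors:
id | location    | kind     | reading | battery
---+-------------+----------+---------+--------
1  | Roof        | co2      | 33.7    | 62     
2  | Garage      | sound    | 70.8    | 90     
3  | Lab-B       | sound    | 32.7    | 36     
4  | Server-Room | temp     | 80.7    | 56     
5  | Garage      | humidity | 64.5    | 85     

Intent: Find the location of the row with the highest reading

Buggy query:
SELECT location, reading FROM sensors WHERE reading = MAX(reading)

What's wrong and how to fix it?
Bug: MAX(reading) is an aggregate and cannot be used directly in WHERE

Fix: Wrap MAX in a scalar subquery so WHERE compares against a single value

Corrected query:
SELECT location, reading FROM sensors WHERE reading = (SELECT MAX(reading) FROM sensors)

Result:
location    | reading
------------+--------
Server-Room | 80.7   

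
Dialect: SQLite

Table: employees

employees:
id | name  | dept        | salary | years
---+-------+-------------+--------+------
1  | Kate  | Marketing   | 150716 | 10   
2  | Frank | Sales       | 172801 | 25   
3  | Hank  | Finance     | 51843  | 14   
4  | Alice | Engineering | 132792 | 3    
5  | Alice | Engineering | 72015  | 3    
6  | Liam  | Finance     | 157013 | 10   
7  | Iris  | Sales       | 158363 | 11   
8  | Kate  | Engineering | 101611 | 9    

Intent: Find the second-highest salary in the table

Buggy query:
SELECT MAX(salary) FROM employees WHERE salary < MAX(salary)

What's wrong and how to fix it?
Bug: MAX(salary) on the right of the comparison is an aggregate-in-WHERE error

Fix: Put the inner MAX in a scalar subquery

Corrected query:
SELECT MAX(salary) FROM employees WHERE salary < (SELECT MAX(salary) FROM employees)

Result:
MAX(salary)
-----------
158363     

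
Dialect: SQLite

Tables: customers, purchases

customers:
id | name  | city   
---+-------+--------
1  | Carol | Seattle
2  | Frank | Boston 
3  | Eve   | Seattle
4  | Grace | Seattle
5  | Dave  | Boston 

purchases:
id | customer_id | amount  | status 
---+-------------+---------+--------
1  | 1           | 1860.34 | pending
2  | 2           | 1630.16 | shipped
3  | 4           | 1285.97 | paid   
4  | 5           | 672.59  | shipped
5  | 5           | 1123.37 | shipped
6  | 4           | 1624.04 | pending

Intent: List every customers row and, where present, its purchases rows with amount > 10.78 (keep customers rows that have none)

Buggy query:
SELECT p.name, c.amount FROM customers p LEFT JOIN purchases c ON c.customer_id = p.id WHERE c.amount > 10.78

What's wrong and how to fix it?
Bug: A WHERE condition on the right-hand table after LEFT JOIN drops unmatched parents

Fix: Move the right-table condition into the ON clause so unmatched parents are kept

Corrected query:
SELECT p.name, c.amount FROM customers p LEFT JOIN purchases c ON c.customer_id = p.id AND c.amount > 10.78

Result:
name  | amount 
------+--------
Carol | 1860.34
Frank | 1630.16
Eve   | NULL   
Grace | 1285.97
Grace | 1624.04
Dave  | 672.59 
Dave  | 1123.37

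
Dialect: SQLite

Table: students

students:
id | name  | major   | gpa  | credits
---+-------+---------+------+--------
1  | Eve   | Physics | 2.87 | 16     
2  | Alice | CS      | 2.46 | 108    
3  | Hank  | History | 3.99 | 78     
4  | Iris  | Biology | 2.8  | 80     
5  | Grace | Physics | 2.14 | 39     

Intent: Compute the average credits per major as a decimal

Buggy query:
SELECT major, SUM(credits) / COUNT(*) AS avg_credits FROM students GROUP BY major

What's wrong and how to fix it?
Bug: Both operands are integers, so '/' performs integer division and truncates

Fix: Multiply by 1.0 (or CAST to REAL) to force floating-point division

Corrected query:
SELECT major, SUM(credits) * 1.0 / COUNT(*) AS avg_credits FROM students GROUP BY major

Result:
major   | avg_credits
--------+------------
Biology | 80         
CS      | 108        
History | 78         
Physics | 27.5       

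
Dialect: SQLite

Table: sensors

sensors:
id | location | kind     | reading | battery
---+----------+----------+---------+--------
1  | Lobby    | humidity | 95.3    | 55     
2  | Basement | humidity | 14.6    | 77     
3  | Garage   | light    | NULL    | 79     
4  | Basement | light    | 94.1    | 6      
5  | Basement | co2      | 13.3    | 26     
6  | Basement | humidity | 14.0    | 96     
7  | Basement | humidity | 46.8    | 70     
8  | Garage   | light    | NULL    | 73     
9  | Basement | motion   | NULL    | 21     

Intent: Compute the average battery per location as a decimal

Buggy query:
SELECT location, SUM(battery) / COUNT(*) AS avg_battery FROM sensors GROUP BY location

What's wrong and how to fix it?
Bug: SUM(battery) and COUNT(*) are both integers; the division truncates the fractional part

Fix: Cast one side to REAL so the division keeps the fractional part

Corrected query:
SELECT location, SUM(battery) * 1.0 / COUNT(*) AS avg_battery FROM sensors GROUP BY location

Result:
location | avg_battery
---------+------------
Basement | 49.333333  
Garage   | 76         
Lobby    | 55         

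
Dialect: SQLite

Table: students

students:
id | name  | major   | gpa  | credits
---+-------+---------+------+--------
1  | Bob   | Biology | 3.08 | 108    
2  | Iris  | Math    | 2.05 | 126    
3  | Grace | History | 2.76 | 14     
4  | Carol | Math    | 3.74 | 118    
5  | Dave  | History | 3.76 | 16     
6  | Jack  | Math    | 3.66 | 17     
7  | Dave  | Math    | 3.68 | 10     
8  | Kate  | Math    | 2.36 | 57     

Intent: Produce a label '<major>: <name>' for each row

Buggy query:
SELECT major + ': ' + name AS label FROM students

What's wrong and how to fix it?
Bug: '+' is numeric addition; on text columns SQLite converts them to 0 instead of concatenating

Fix: Replace + with || to concatenate text

Corrected query:
SELECT major || ': ' || name AS label FROM students

Result:
label         
--------------
Biology: Bob  
Math: Iris    
History: Grace
Math: Carol   
History: Dave 
Math: Jack    
Math: Dave    
Math: Kate    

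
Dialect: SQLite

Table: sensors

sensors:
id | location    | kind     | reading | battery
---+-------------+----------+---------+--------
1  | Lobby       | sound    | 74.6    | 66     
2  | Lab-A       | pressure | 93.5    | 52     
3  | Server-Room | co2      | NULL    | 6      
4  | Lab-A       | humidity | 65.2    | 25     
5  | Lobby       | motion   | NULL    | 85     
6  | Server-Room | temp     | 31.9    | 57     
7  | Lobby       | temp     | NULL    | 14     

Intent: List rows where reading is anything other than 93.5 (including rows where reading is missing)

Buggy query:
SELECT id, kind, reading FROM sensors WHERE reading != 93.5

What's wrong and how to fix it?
Bug: Inequality against NULL is unknown, not true; rows with NULL are dropped

Fix: Handle NULL separately with IS NULL alongside the inequality

Corrected query:
SELECT id, kind, reading FROM sensors WHERE reading != 93.5 OR reading IS NULL

Result:
id | kind     | reading
---+----------+--------
1  | sound    | 74.6   
3  | co2      | NULL   
4  | humidity | 65.2   
5  | motion   | NULL   
6  | temp     | 31.9   
7  | temp     | NULL   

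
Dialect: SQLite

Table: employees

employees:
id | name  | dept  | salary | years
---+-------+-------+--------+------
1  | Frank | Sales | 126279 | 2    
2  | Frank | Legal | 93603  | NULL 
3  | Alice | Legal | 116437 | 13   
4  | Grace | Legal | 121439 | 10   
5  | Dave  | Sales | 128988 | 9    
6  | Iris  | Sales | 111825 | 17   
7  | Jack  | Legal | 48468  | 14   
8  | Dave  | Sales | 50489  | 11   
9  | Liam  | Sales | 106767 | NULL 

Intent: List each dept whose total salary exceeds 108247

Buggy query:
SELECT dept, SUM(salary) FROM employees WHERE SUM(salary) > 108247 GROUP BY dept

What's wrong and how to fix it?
Bug: WHERE runs before GROUP BY, so aggregates aren't available there

Fix: Move the aggregate condition to a HAVING clause

Corrected query:
SELECT dept, SUM(salary) FROM employees GROUP BY dept HAVING SUM(salary) > 108247

Result:
dept  | SUM(salary)
------+------------
Legal | 379947     
Sales | 524348     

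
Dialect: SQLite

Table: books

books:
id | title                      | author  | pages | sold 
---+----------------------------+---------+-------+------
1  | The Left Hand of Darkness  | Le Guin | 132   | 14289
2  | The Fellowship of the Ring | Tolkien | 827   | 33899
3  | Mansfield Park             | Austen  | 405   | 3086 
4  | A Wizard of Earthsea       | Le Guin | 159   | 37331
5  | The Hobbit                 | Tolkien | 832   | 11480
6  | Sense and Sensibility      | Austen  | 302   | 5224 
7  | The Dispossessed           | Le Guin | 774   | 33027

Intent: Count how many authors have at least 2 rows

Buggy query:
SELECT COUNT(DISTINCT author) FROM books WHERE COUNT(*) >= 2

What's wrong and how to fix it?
Bug: WHERE filters individual rows, not groups, so a group-level COUNT is invalid there

Fix: Use a subquery that GROUPs and filters with HAVING, then count its rows

Corrected query:
SELECT COUNT(*) FROM (SELECT author FROM books GROUP BY author HAVING COUNT(*) >= 2)

Result:
COUNT(*)
--------
3       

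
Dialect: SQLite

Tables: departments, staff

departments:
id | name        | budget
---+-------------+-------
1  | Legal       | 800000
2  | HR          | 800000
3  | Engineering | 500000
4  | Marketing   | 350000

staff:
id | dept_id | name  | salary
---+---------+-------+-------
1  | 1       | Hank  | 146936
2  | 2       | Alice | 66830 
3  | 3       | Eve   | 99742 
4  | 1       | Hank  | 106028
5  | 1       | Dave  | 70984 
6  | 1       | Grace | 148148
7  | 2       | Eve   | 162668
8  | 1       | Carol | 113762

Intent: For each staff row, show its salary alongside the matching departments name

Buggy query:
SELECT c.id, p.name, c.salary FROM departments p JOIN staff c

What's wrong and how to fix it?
Bug: Missing join condition: each staff row is matched to all departments rows instead of just its own

Fix: Add ON c.dept_id = p.id to the JOIN

Corrected query:
SELECT c.id, p.name, c.salary FROM departments p JOIN staff c ON c.dept_id = p.id

Result:
id | name        | salary
---+-------------+-------
1  | Legal       | 146936
2  | HR          | 66830 
3  | Engineering | 99742 
4  | Legal       | 106028
5  | Legal       | 70984 
6  | Legal       | 148148
7  | HR          | 162668
8  | Legal       | 113762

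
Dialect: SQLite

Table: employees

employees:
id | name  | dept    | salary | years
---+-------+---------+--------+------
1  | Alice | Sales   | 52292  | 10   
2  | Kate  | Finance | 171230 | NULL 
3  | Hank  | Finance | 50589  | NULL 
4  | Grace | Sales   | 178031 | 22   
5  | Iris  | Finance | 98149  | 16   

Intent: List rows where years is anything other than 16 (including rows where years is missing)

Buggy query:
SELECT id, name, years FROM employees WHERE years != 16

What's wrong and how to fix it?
Bug: 'years != 16' is unknown when years is NULL, so NULL rows are silently excluded

Fix: Add an explicit OR years IS NULL to include the missing-value rows

Corrected query:
SELECT id, name, years FROM employees WHERE years != 16 OR years IS NULL

Result:
id | name  | years
---+-------+------
1  | Alice | 10   
2  | Kate  | NULL 
3  | Hank  | NULL 
4  | Grace | 22   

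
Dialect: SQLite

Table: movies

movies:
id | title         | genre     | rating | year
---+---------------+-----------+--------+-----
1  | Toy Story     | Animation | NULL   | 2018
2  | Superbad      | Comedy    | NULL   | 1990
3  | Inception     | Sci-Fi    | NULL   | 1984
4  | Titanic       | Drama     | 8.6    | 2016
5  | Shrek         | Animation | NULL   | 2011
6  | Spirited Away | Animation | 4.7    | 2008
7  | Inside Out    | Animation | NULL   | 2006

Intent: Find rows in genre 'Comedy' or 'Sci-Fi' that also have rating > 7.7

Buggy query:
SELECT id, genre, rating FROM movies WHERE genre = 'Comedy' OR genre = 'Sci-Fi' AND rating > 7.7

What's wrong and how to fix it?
Bug: AND binds tighter than OR, so this parses as genre = 'Comedy' OR (genre = 'Sci-Fi' AND rating > 7.7)

Fix: Add parentheses around the OR so the AND applies to both alternatives

Corrected query:
SELECT id, genre, rating FROM movies WHERE (genre = 'Comedy' OR genre = 'Sci-Fi') AND rating > 7.7

Result:
(no rows)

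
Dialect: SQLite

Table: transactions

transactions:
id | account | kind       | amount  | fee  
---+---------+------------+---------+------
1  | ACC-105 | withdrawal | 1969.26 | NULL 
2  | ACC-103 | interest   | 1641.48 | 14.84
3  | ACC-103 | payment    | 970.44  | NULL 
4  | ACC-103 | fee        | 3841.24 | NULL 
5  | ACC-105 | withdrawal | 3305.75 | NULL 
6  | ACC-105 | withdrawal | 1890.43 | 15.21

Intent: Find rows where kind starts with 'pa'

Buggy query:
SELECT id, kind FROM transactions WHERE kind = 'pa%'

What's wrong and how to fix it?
Bug: '=' compares the literal string including the % character; pattern matching needs LIKE

Fix: Use LIKE for wildcard pattern matching

Corrected query:
SELECT id, kind FROM transactions WHERE kind LIKE 'pa%'

Result:
id | kind   
---+--------
3  | payment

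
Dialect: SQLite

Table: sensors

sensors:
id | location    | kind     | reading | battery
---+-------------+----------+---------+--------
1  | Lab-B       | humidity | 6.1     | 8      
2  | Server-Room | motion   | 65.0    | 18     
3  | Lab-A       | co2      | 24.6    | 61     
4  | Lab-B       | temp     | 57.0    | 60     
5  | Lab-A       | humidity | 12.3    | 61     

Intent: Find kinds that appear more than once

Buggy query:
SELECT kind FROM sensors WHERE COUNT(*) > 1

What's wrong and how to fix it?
Bug: COUNT(*) is an aggregate and cannot be used in WHERE

Fix: GROUP BY kind, then filter groups with HAVING COUNT(*) > 1

Corrected query:
SELECT kind FROM sensors GROUP BY kind HAVING COUNT(*) > 1

Result:
kind    
--------
humidity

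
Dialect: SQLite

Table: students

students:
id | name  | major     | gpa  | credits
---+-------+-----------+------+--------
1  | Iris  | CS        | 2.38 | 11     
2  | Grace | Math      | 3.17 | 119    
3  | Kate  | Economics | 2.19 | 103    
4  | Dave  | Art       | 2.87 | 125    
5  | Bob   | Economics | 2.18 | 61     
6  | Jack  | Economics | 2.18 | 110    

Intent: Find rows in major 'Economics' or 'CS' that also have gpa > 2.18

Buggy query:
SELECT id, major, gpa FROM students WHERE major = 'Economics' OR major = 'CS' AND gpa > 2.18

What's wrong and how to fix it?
Bug: AND binds tighter than OR, so this parses as major = 'Economics' OR (major = 'CS' AND gpa > 2.18)

Fix: Add parentheses around the OR so the AND applies to both alternatives

Corrected query:
SELECT id, major, gpa FROM students WHERE (major = 'Economics' OR major = 'CS') AND gpa > 2.18

Result:
id | major     | gpa 
---+-----------+-----
1  | CS        | 2.38
3  | Economics | 2.19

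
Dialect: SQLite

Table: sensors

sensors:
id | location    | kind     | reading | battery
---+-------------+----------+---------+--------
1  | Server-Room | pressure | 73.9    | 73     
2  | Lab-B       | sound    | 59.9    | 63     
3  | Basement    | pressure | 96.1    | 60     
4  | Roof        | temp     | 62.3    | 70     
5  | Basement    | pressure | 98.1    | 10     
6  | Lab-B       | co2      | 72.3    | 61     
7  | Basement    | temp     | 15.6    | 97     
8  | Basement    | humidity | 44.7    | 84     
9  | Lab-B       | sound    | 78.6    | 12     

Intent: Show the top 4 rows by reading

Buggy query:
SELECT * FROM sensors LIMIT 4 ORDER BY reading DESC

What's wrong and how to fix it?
Bug: LIMIT must come after ORDER BY

Fix: Swap the clauses: ORDER BY first, then LIMIT

Corrected query:
SELECT * FROM sensors ORDER BY reading DESC LIMIT 4

Result:
id | location    | kind     | reading | battery
---+-------------+----------+---------+--------
5  | Basement    | pressure | 98.1    | 10     
3  | Basement    | pressure | 96.1    | 60     
9  | Lab-B       | sound    | 78.6    | 12     
1  | Server-Room | pressure | 73.9    | 73     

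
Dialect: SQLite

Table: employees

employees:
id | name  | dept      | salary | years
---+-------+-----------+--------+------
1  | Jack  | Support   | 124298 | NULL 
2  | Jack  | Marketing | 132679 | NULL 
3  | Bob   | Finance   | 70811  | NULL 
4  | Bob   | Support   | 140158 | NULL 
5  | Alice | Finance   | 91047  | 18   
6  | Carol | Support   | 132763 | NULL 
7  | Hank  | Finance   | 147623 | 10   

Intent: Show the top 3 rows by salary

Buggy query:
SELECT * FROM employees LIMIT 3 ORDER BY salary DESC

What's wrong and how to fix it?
Bug: LIMIT must come after ORDER BY

Fix: Swap the clauses: ORDER BY first, then LIMIT

Corrected query:
SELECT * FROM employees ORDER BY salary DESC LIMIT 3

Result:
id | name  | dept    | salary | years
---+-------+---------+--------+------
7  | Hank  | Finance | 147623 | 10   
4  | Bob   | Support | 140158 | NULL 
6  | Carol | Support | 132763 | NULL 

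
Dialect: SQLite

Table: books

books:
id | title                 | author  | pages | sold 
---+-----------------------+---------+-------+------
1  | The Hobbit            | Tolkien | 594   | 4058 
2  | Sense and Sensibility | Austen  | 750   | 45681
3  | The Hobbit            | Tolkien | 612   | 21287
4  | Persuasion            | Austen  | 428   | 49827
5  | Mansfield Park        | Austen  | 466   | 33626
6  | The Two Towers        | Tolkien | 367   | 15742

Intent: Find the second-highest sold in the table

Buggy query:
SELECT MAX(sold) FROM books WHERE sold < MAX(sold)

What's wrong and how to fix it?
Bug: The inner MAX is an aggregate inside WHERE, which is not allowed

Fix: Compute the overall MAX in a subquery, then take MAX of rows below it

Corrected query:
SELECT MAX(sold) FROM books WHERE sold < (SELECT MAX(sold) FROM books)

Result:
MAX(sold)
---------
45681    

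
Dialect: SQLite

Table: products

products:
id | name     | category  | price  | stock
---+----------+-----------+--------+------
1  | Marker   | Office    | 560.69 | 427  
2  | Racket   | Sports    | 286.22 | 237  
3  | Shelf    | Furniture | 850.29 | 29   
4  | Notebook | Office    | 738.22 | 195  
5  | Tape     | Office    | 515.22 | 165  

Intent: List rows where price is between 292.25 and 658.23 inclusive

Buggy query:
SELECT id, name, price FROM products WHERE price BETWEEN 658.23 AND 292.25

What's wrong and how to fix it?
Bug: BETWEEN expects the lower bound first; with 658.23 AND 292.25 the range is empty

Fix: Swap the bounds so the smaller value comes first

Corrected query:
SELECT id, name, price FROM products WHERE price BETWEEN 292.25 AND 658.23

Result:
id | name   | price 
---+--------+-------
1  | Marker | 560.69
5  | Tape   | 515.22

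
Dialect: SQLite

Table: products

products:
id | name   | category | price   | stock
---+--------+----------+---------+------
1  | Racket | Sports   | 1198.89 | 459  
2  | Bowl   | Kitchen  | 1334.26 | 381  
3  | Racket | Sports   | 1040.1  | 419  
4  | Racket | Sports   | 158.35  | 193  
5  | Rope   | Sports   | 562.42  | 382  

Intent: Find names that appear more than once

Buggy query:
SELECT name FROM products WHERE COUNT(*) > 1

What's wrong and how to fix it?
Bug: WHERE can't reference COUNT(*); aggregates are computed after WHERE

Fix: Group first, then use HAVING for the count condition

Corrected query:
SELECT name FROM products GROUP BY name HAVING COUNT(*) > 1

Result:
name  
------
Racket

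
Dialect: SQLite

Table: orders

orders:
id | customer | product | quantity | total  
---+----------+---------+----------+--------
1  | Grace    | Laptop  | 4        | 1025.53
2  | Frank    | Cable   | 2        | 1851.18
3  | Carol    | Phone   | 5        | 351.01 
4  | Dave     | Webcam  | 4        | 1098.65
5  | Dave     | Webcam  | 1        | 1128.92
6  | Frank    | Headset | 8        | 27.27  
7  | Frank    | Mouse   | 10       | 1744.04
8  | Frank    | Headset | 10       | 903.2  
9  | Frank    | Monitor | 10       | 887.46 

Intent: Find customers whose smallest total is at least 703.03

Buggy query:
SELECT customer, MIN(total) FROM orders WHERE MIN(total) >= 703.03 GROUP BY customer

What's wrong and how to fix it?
Bug: Aggregates like MIN are computed per group after WHERE runs

Fix: Use HAVING for the per-group MIN condition

Corrected query:
SELECT customer, MIN(total) FROM orders GROUP BY customer HAVING MIN(total) >= 703.03

Result:
customer | MIN(total)
---------+-----------
Dave     | 1098.65   
Grace    | 1025.53   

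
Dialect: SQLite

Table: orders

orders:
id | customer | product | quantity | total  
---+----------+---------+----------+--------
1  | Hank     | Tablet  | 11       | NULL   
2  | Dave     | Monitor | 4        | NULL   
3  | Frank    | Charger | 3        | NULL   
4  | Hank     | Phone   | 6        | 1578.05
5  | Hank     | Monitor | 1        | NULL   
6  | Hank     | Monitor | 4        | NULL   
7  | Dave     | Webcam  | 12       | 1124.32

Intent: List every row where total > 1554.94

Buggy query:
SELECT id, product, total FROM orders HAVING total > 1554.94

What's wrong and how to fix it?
Bug: HAVING filters the output of aggregation, but this query has no GROUP BY and no aggregate functions, so SQLite rejects it (HAVING clause on a non-aggregate query); the condition here is per row

Fix: Replace HAVING with WHERE since the condition applies to individual rows

Corrected query:
SELECT id, product, total FROM orders WHERE total > 1554.94

Result:
id | product | total  
---+---------+--------
4  | Phone   | 1578.05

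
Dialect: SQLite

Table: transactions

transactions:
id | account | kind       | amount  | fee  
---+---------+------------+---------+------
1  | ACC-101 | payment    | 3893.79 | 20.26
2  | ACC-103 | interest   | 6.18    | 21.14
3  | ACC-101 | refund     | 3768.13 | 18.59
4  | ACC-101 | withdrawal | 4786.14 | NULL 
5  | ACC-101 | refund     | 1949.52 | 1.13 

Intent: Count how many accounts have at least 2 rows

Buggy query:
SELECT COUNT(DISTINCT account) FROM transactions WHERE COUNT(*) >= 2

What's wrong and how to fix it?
Bug: COUNT(*) cannot appear in WHERE; the per-group count doesn't exist yet

Fix: Group first with HAVING COUNT(*) >= 2, then COUNT the resulting groups

Corrected query:
SELECT COUNT(*) FROM (SELECT account FROM transactions GROUP BY account HAVING COUNT(*) >= 2)

Result:
COUNT(*)
--------
1       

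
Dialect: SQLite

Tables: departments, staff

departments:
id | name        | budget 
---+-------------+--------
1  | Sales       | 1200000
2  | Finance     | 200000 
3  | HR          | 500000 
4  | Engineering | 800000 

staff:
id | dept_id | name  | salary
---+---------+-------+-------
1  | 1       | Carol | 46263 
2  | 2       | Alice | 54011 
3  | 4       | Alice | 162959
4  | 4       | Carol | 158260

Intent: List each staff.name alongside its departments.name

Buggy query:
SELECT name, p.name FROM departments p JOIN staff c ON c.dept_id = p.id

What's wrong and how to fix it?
Bug: Both tables have a 'name' column; the unqualified reference is ambiguous

Fix: Qualify the column with its table alias (c.name)

Corrected query:
SELECT c.name, p.name FROM departments p JOIN staff c ON c.dept_id = p.id

Result:
name  | name       
------+------------
Carol | Sales      
Alice | Finance    
Alice | Engineering
Carol | Engineering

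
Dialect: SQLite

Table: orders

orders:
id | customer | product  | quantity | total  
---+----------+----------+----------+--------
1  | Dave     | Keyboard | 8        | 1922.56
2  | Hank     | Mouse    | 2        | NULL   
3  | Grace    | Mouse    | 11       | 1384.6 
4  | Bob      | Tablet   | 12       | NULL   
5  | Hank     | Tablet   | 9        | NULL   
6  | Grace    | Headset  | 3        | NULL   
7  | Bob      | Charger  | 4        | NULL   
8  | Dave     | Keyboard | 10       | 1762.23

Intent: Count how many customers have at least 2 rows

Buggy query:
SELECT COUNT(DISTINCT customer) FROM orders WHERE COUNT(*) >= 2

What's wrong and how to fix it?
Bug: COUNT(*) cannot appear in WHERE; the per-group count doesn't exist yet

Fix: Use a subquery that GROUPs and filters with HAVING, then count its rows

Corrected query:
SELECT COUNT(*) FROM (SELECT customer FROM orders GROUP BY customer HAVING COUNT(*) >= 2)

Result:
COUNT(*)
--------
4       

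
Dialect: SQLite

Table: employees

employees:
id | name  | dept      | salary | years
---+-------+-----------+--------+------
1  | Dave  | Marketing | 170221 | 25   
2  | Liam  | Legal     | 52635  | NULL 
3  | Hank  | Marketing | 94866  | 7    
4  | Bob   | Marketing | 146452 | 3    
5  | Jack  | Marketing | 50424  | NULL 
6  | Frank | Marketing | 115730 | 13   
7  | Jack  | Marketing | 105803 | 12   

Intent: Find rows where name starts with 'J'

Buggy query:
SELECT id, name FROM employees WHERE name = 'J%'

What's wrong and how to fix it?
Bug: '=' compares the literal string including the % character; pattern matching needs LIKE

Fix: Use LIKE for wildcard pattern matching

Corrected query:
SELECT id, name FROM employees WHERE name LIKE 'J%'

Result:
id | name
---+-----
5  | Jack
7  | Jack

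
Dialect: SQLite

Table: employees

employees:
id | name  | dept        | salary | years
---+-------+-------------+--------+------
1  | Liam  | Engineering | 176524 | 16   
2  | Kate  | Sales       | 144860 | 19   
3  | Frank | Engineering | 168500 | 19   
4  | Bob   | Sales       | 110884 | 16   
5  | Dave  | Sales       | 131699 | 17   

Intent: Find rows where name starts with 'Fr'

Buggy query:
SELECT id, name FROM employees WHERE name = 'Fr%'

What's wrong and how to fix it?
Bug: '=' compares the literal string including the % character; pattern matching needs LIKE

Fix: Replace '=' with LIKE so 'Fr%' is treated as a pattern

Corrected query:
SELECT id, name FROM employees WHERE name LIKE 'Fr%'

Result:
id | name 
---+------
3  | Frank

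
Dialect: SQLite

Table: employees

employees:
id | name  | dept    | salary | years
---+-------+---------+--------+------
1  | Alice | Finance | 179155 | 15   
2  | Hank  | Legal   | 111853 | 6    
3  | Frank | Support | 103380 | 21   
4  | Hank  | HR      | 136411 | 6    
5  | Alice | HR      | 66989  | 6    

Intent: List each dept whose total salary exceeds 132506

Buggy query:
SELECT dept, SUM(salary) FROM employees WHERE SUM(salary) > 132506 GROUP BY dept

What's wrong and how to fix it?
Bug: SUM(salary) is an aggregate, but WHERE filters rows before aggregation

Fix: Use HAVING (which filters groups after aggregation) instead of WHERE

Corrected query:
SELECT dept, SUM(salary) FROM employees GROUP BY dept HAVING SUM(salary) > 132506

Result:
dept    | SUM(salary)
--------+------------
Finance | 179155     
HR      | 203400     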